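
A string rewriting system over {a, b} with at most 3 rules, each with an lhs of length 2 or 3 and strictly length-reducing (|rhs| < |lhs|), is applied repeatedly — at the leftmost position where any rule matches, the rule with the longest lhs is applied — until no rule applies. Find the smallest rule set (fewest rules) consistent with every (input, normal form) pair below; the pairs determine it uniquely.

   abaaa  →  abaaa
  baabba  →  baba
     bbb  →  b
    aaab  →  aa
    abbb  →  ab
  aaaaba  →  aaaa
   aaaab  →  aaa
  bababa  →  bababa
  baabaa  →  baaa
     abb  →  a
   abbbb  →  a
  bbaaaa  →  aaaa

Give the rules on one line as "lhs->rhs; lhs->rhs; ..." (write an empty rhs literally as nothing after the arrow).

aab->a; bb->

  | abaaa
  | baabba => baba
  | bbb => b
  | aaab => aa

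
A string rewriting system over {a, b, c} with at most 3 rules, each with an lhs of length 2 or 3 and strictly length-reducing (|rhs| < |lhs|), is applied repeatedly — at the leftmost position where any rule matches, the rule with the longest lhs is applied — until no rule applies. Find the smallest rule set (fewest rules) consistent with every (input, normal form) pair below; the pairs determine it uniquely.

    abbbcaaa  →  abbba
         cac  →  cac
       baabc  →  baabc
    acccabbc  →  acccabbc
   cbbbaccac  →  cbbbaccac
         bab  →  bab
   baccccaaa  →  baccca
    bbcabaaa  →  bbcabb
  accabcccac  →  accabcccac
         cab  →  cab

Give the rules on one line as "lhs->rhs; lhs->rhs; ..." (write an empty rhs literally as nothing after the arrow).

  | abbbcaaa => abbba
  | cac
  | baabc
  | acccabbc

aaa->b; caa->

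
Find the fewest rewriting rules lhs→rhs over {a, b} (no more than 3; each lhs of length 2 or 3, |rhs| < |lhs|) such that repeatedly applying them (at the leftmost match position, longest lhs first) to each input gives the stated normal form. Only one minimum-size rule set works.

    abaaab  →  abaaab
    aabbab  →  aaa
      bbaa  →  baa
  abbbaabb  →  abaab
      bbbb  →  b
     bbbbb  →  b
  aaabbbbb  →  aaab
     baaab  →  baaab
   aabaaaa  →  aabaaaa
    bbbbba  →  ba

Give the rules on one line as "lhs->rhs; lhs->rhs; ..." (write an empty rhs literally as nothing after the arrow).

bab->a; bb->b

  | abaaab
  | aabbab => aabab => aaa
  | bbaa => baa
  | abbbaabb => abbaabb => abaabb => abaab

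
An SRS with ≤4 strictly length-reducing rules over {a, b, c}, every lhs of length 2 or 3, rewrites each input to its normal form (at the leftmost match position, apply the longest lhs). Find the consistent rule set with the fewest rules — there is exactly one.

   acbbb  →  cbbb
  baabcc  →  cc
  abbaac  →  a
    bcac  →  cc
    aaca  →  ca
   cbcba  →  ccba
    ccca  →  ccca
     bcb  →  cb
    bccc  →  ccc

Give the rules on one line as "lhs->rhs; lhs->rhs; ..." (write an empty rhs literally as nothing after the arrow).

ac->c; bbc->; bc->c

  | acbbb => cbbb
  | baabcc => baacc => bacc => bcc => cc
  | abbaac => abbac => abbc => a
  | bcac => cac => cc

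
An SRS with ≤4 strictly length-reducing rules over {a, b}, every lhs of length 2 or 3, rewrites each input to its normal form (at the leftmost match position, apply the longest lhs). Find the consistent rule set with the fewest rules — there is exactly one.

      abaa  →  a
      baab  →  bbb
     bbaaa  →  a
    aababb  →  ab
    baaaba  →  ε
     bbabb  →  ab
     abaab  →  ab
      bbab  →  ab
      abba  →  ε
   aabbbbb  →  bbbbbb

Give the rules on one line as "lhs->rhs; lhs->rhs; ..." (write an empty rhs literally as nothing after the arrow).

aa->b; aba->; abb->ab; bba->ab

  | abaa => a
  | baab => bbb
  | bbaaa => abaa => a
  | aababb => bbabb => abbb => abb => ab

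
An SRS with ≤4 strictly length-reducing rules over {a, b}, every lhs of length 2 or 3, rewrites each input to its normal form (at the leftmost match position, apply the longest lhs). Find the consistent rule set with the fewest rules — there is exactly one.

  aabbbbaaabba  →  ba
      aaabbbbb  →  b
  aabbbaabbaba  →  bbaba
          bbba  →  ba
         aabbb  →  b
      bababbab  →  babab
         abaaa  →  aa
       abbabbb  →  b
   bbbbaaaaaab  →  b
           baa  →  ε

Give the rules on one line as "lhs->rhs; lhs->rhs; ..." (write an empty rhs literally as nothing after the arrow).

aab->b; abb->; baa->; bbb->b

  | aabbbbaaabba => bbbbaaabba => bbaaabba => babba => ba
  | aaabbbbb => abbbbb => bbb => b
  | aabbbaabbaba => bbbaabbaba => baabbaba => bbaba
  | bbba => ba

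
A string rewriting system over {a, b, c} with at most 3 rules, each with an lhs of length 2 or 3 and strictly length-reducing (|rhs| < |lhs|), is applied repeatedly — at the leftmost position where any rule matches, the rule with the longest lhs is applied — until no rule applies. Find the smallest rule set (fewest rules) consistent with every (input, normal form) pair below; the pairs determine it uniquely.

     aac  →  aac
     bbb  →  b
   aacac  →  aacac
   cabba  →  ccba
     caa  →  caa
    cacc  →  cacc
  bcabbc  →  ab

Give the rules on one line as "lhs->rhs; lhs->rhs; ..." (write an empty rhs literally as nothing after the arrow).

bbb->b; bc->; cab->cc

  | aac
  | bbb => b
  | aacac
  | cabba => ccba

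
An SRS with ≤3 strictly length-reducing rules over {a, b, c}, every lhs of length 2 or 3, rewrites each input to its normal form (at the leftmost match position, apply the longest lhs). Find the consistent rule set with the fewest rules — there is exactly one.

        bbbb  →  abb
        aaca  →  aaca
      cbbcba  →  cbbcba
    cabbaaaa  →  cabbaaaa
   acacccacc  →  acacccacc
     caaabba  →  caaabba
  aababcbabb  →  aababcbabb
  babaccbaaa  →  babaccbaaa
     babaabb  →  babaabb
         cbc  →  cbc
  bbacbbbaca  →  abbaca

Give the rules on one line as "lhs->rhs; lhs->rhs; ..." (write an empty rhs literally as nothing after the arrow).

  | bbbb => abb
  | aaca
  | cbbcba
  | cabbaaaa

acb->; bbb->ab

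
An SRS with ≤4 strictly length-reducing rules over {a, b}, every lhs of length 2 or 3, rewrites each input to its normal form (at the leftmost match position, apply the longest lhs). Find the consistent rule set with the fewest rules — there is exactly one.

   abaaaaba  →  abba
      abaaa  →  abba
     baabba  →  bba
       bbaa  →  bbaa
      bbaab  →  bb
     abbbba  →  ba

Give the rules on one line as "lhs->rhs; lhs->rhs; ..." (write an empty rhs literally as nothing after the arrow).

  | abaaaaba => abbaaba => abba
  | abaaa => abba
  | baabba => bba
  | bbaa

aaa->ba; aab->; bbb->ab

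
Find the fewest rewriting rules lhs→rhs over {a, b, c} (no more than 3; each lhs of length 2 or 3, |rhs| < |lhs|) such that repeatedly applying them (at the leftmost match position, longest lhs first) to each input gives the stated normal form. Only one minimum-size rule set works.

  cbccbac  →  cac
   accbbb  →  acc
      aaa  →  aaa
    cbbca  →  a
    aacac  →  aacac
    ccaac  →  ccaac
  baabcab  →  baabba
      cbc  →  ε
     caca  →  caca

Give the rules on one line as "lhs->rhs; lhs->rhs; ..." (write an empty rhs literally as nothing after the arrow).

cab->ba; cb->c; cbc->

  | cbccbac => cbac => cac
  | accbbb => accbb => accb => acc
  | aaa
  | cbbca => cbca => a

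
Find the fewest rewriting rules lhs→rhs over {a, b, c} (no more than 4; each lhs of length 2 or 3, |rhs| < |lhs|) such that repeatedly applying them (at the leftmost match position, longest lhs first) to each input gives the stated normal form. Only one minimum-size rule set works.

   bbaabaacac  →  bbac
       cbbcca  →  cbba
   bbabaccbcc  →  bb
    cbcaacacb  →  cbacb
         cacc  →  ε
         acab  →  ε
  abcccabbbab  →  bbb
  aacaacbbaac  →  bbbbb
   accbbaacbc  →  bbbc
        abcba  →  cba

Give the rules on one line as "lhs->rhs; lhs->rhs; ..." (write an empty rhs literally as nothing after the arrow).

  | bbaabaacac => bbaaacac => bbabac => bbac
  | cbbcca => cbba
  | bbabaccbcc => bbaccbcc => bbabcc => bbcc => bb
  | cbcaacacb => cbacacb => cbacb

aac->b; ab->; ca->; cc->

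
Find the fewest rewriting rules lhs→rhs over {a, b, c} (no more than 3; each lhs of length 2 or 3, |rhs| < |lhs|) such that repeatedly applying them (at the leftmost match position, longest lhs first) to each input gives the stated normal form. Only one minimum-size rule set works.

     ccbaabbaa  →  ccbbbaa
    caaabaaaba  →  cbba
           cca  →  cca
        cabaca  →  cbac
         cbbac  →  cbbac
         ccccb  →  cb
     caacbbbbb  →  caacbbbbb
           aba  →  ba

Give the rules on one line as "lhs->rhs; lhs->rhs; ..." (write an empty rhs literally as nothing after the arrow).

ab->b; aca->ac; ccc->

  | ccbaabbaa => ccbabbaa => ccbbbaa
  | caaabaaaba => caabaaaba => cabaaaba => cbaaaba => cbaaba => cbaba => cbba
  | cca
  | cabaca => cbaca => cbac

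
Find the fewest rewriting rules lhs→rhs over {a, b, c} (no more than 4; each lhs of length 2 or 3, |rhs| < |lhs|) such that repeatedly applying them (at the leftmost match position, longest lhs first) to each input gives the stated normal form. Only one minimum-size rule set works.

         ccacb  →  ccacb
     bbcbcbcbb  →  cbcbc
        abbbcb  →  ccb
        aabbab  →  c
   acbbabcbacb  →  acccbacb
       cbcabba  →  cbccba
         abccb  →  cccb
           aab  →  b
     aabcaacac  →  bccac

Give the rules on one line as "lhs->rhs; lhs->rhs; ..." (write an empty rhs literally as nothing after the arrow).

aa->; ab->c; bb->

  | ccacb
  | bbcbcbcbb => cbcbcbb => cbcbc
  | abbbcb => cbbcb => ccb
  | aabbab => bbab => ab => c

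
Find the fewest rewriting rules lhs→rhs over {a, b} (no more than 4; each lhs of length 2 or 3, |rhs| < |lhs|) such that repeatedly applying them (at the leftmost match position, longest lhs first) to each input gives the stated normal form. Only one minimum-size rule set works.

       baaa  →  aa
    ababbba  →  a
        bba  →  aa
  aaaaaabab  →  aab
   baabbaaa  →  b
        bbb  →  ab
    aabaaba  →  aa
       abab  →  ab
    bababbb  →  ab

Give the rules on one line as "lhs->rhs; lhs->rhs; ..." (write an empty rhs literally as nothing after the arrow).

aaa->b; abb->ab; ba->; bb->a

  | baaa => aa
  | ababbba => abbba => abba => aba => a
  | bba => aa
  | aaaaaabab => baaabab => aabab => aab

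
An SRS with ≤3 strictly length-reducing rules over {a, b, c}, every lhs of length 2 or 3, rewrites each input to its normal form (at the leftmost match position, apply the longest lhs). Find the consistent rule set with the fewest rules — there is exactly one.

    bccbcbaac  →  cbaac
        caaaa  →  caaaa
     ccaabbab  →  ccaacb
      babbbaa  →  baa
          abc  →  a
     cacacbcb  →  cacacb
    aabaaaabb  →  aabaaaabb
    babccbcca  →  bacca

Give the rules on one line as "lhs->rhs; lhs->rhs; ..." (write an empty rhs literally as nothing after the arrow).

bba->c; bc->

  | bccbcbaac => cbcbaac => cbaac
  | caaaa
  | ccaabbab => ccaacb
  | babbbaa => babca => baa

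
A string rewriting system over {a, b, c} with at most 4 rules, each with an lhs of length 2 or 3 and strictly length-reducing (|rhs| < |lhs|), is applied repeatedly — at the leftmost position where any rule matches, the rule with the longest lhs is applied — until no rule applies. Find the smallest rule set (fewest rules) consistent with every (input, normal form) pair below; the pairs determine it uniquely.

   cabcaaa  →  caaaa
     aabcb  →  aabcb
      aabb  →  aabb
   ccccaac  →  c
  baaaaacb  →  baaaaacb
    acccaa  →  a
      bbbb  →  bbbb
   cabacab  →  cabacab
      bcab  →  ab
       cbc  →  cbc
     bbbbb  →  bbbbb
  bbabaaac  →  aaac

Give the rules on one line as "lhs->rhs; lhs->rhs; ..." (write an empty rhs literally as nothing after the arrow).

acc->c; bab->c; bca->a; cca->

  | cabcaaa => caaaa
  | aabcb
  | aabb
  | ccccaac => ccac => c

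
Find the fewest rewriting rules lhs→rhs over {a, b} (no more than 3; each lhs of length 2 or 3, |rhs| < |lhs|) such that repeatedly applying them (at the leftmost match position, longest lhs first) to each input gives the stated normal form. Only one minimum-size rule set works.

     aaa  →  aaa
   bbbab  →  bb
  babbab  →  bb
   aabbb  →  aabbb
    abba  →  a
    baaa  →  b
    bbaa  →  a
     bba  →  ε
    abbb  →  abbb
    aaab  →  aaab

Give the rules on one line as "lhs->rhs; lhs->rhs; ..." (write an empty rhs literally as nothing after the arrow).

  | aaa
  | bbbab => bb
  | babbab => bbbab => bb
  | aabbb

ba->b; bba->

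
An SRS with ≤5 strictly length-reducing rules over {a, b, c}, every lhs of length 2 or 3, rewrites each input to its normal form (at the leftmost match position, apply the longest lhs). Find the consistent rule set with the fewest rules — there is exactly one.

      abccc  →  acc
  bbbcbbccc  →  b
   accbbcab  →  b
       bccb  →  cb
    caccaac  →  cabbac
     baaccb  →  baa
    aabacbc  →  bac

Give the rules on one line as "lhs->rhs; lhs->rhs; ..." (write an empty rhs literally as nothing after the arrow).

  | abccc => acc
  | bbbcbbccc => bbbbccc => bbbcc => bbc => b
  | accbbcab => abcab => aab => b
  | bccb => cb

aab->b; bc->; cca->bb; ccb->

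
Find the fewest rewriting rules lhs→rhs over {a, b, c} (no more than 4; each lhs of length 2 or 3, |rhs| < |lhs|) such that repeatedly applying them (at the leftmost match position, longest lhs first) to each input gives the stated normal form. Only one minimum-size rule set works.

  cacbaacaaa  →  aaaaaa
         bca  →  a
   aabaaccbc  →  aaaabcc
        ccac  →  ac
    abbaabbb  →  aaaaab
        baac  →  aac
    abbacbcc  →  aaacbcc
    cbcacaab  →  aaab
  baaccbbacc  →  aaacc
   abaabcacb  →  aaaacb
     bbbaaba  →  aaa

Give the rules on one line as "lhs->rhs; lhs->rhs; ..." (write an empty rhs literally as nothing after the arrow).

abb->aa; ba->a; ca->a; ccb->bc

  | cacbaacaaa => acbaacaaa => acaacaaa => aaacaaa => aaaaaa
  | bca => ba => a
  | aabaaccbc => aaaaccbc => aaaabcc
  | ccac => cac => ac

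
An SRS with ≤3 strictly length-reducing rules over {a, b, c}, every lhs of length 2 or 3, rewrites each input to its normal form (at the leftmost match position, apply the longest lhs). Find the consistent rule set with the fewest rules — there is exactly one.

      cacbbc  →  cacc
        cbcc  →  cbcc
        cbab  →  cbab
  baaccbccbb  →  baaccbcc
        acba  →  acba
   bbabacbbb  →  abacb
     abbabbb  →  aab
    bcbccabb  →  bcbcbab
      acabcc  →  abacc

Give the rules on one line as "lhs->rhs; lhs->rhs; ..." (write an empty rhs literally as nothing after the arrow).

  | cacbbc => cacc
  | cbcc
  | cbab
  | baaccbccbb => baaccbcc

bb->; cab->ba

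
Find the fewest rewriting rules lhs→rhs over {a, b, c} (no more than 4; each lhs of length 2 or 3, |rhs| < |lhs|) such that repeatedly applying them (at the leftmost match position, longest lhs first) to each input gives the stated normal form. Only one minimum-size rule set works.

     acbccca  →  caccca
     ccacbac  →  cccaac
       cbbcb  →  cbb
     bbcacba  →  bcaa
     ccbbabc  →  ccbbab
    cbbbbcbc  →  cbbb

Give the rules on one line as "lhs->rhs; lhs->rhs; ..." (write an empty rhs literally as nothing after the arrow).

  | acbccca => caccca
  | ccacbac => cccaac
  | cbbcb => cbb
  | bbcacba => bacba => bcaa

abc->ab; acb->ca; bbc->b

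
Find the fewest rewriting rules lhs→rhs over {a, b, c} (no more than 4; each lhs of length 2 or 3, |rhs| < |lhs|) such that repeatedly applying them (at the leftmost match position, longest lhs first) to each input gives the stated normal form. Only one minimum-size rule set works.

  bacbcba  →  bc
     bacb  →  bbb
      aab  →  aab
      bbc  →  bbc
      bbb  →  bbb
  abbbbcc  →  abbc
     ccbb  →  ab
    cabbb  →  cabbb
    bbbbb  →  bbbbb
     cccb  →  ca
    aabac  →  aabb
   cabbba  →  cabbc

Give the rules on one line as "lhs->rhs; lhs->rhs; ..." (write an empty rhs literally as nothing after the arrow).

ba->c; bac->bb; bcc->a; ccb->a

  | bacbcba => bbbcba => bbbcc => bba => bc
  | bacb => bbb
  | aab
  | bbc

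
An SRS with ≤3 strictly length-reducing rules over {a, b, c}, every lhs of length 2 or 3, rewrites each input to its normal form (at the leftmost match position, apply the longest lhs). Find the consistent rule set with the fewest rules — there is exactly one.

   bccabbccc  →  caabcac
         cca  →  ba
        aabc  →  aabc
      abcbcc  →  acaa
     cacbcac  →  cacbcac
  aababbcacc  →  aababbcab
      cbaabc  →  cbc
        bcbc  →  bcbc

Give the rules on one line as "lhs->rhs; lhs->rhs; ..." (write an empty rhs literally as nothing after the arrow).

baa->; bcc->ca; cc->b

  | bccabbccc => caabbccc => caabcac
  | cca => ba
  | aabc
  | abcbcc => abcca => acaa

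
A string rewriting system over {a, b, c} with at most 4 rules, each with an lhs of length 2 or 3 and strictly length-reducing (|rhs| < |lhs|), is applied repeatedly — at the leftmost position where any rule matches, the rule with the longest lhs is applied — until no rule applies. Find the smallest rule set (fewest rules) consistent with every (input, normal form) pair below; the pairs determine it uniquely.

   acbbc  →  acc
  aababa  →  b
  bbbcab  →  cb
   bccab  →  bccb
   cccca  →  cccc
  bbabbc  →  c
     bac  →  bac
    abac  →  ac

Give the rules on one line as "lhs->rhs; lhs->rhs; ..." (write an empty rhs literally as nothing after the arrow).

aa->b; ab->; bb->a; ca->c

  | acbbc => acac => acc
  | aababa => bbaba => aaba => bba => aa => b
  | bbbcab => abcab => cab => cb
  | bccab => bccb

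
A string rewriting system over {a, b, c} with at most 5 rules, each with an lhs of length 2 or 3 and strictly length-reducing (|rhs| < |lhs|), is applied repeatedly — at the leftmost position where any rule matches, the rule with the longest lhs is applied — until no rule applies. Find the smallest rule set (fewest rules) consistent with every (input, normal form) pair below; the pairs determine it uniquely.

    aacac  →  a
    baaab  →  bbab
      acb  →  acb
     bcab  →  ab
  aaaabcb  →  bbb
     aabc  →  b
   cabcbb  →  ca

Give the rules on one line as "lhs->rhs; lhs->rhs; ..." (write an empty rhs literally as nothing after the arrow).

aa->b; aac->a; abb->a; bc->

  | aacac => aac => a
  | baaab => bbab
  | acb
  | bcab => ab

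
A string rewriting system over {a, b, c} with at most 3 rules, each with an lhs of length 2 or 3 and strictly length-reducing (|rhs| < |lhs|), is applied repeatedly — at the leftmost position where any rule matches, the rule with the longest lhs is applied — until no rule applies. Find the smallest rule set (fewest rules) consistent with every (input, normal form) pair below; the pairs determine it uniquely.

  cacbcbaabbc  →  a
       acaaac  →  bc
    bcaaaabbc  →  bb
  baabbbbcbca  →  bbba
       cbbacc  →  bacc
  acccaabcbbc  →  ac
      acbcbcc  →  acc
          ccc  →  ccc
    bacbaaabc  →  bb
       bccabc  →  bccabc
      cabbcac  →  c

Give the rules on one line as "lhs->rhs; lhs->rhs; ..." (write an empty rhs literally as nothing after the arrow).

aa->b; bbc->; cb->

  | cacbcbaabbc => cacbaabbc => caaabbc => cbabbc => abbc => a
  | acaaac => acbac => aac => bc
  | bcaaaabbc => bcbaabbc => baabbc => bbbbc => bb
  | baabbbbcbca => bbbbbbcbca => bbbbbca => bbba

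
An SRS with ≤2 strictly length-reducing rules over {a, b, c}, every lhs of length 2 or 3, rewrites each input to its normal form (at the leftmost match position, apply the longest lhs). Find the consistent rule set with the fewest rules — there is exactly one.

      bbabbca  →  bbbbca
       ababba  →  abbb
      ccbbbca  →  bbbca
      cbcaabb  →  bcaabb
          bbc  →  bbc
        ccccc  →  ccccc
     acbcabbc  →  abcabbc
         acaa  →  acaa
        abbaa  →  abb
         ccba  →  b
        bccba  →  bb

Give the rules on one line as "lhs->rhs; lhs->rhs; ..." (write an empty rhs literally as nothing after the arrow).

ba->b; cb->b

  | bbabbca => bbbbca
  | ababba => abbba => abbb
  | ccbbbca => cbbbca => bbbca
  | cbcaabb => bcaabb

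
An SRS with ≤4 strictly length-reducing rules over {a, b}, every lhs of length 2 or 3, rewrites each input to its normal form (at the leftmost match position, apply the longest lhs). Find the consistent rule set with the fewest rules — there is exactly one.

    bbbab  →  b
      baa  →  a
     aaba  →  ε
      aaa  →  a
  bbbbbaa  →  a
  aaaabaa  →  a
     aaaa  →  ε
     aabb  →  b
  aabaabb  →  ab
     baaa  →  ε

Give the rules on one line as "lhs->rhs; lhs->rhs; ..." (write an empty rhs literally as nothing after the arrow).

  | bbbab => bbab => bab => b
  | baa => a
  | aaba => ba => ε
  | aaa => a

aa->; ba->; bb->b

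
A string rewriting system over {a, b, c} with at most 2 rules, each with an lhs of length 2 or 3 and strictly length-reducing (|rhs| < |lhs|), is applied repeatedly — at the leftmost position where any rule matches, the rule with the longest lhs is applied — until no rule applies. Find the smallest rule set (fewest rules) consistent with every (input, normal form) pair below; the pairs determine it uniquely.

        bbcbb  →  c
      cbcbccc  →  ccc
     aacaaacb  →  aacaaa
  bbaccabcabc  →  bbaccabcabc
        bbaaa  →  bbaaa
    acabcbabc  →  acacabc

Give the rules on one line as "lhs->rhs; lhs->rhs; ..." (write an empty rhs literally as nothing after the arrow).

bcb->c; cb->

  | bbcbb => bcb => c
  | cbcbccc => cbccc => ccc
  | aacaaacb => aacaaa
  | bbaccabcabc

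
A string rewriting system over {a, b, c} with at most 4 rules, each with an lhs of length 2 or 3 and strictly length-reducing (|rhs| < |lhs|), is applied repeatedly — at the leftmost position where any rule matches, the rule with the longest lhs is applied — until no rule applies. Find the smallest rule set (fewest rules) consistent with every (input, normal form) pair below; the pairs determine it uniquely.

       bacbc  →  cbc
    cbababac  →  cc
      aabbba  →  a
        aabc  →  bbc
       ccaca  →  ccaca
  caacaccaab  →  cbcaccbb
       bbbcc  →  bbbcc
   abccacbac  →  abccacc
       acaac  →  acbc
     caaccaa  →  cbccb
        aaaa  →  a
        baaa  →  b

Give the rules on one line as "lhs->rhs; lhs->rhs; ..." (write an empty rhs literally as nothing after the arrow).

  | bacbc => cbc
  | cbababac => cbabac => cbac => cc
  | aabbba => bbbba => bba => a
  | aabc => bbc

aa->b; ba->; bba->a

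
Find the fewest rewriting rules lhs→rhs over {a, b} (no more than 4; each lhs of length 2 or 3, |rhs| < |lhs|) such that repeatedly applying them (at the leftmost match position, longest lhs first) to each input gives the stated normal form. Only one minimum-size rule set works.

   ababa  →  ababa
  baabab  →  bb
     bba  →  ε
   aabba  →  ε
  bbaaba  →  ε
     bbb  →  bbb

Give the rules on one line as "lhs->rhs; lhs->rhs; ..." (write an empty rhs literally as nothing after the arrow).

aa->; aaa->b; baa->ab; bba->aa

  | ababa
  | baabab => abbab => aaab => bb
  | bba => aa => ε
  | aabba => bba => aa => ε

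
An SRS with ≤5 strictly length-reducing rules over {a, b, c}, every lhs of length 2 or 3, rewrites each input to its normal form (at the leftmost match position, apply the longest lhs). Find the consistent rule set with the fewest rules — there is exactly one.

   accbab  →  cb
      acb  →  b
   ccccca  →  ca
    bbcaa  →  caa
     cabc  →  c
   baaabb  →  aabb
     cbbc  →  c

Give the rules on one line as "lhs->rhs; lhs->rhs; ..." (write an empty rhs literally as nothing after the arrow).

  | accbab => cbab => cb
  | acb => b
  | ccccca => cccca => ccca => cca => ca
  | bbcaa => bcaa => caa

ac->; ba->; bc->c; cc->c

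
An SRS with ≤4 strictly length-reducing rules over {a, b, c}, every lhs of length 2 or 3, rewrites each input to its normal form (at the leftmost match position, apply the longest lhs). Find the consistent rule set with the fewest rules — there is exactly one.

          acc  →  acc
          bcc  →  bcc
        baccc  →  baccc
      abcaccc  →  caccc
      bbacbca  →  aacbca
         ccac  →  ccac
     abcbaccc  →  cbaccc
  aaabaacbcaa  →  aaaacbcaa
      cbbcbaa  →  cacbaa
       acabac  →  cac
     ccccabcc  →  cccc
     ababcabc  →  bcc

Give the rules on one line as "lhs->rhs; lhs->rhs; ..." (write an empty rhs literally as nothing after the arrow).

ab->; bb->a; cab->bc; ccb->

  | acc
  | bcc
  | baccc
  | abcaccc => caccc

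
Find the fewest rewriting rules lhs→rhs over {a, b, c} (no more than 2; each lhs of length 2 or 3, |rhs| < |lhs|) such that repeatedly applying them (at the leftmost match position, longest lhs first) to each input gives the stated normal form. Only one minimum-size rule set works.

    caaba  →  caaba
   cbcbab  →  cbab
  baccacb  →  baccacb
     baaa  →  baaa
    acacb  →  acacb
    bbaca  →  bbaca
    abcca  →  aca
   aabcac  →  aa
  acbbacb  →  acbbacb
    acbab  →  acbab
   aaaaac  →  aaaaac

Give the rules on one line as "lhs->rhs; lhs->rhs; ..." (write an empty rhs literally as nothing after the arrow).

bc->; bca->b

  | caaba
  | cbcbab => cbab
  | baccacb
  | baaa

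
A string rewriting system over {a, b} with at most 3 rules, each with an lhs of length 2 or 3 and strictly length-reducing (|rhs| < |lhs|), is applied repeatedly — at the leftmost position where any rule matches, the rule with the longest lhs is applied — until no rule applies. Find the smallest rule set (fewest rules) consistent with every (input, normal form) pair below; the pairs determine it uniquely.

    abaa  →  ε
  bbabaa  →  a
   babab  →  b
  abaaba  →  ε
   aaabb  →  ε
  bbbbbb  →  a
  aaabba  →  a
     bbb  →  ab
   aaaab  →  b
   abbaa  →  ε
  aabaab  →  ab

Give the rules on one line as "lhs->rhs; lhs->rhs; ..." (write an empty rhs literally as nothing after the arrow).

  | abaa => aa => ε
  | bbabaa => aabaa => baa => a
  | babab => bab => b
  | abaaba => aaba => ba => ε

aa->; ba->; bb->a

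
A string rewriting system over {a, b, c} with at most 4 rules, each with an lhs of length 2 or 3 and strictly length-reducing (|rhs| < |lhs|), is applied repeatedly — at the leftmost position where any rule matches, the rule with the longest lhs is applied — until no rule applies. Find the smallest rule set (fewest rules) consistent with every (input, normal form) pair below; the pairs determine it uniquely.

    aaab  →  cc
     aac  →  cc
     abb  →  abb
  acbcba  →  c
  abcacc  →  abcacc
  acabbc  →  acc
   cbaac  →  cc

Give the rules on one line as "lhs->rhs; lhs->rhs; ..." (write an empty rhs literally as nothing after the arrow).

aa->c; cab->cc; cb->

  | aaab => cab => cc
  | aac => cc
  | abb
  | acbcba => acba => aa => c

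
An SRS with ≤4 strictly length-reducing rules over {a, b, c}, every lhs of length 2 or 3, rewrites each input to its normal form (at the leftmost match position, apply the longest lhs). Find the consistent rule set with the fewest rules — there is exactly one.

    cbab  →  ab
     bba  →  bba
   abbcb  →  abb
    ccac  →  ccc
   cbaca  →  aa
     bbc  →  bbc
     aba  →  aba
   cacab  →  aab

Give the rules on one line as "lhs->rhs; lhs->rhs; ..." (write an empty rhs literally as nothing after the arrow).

ca->a; cb->; cca->cc

  | cbab => ab
  | bba
  | abbcb => abb
  | ccac => ccc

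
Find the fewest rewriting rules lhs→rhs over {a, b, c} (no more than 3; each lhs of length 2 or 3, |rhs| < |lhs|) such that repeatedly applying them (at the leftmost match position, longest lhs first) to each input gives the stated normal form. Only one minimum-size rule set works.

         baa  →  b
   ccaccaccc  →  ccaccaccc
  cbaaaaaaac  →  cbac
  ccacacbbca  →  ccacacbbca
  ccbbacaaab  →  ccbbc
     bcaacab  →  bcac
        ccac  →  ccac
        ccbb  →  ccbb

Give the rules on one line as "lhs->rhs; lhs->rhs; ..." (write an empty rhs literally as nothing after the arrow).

  | baa => b
  | ccaccaccc
  | cbaaaaaaac => cbaaaaac => cbaaac => cbac
  | ccacacbbca

aa->; cab->ac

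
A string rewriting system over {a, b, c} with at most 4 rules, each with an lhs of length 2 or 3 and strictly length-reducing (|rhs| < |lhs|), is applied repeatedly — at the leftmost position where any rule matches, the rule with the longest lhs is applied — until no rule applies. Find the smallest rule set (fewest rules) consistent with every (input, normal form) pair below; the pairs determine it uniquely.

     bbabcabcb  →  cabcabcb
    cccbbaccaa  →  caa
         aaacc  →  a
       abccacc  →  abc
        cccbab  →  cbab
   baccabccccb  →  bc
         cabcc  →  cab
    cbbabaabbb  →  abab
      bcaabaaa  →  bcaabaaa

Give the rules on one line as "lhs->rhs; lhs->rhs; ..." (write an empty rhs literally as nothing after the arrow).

ac->; bb->c; cc->

  | bbabcabcb => cabcabcb
  | cccbbaccaa => cbbaccaa => ccaccaa => accaa => caa
  | aaacc => aac => a
  | abccacc => abacc => abc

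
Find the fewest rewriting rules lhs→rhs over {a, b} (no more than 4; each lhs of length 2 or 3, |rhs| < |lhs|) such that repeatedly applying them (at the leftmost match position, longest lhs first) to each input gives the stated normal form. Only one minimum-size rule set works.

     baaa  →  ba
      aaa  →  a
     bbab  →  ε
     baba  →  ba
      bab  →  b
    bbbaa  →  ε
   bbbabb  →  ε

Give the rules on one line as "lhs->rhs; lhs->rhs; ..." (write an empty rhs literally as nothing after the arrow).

  | baaa => ba
  | aaa => a
  | bbab => ab => ε
  | baba => ba

aa->b; aaa->a; ab->; bb->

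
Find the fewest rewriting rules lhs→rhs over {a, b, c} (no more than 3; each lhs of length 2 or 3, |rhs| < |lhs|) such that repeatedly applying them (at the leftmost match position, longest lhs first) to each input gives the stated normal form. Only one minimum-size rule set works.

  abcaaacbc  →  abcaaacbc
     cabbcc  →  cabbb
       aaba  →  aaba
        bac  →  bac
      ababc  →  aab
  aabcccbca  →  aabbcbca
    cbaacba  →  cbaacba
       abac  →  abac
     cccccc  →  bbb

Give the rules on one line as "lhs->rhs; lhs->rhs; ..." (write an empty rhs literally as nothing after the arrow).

  | abcaaacbc
  | cabbcc => cabbb
  | aaba
  | bac

bab->ac; cc->b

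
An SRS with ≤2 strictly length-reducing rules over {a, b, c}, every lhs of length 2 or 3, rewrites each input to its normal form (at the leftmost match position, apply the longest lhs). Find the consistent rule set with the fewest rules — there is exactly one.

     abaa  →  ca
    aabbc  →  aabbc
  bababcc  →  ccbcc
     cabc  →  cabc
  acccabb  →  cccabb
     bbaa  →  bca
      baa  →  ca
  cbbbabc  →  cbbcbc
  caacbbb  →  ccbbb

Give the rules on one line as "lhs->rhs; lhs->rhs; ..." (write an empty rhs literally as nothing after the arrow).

ac->c; ba->c

  | abaa => aca => ca
  | aabbc
  | bababcc => cbabcc => ccbcc
  | cabc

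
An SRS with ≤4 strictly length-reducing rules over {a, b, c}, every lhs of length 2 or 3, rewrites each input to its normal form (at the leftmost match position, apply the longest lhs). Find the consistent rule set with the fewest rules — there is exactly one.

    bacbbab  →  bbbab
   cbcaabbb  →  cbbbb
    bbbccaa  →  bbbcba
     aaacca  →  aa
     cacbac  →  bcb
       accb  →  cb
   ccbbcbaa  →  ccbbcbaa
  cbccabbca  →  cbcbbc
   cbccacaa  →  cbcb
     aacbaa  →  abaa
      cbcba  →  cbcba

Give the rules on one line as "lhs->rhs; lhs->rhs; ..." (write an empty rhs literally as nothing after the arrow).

  | bacbbab => bbbab
  | cbcaabbb => ccabbb => cbbbb
  | bbbccaa => bbbcba
  | aaacca => aaca => aa

ac->; bca->c; ca->b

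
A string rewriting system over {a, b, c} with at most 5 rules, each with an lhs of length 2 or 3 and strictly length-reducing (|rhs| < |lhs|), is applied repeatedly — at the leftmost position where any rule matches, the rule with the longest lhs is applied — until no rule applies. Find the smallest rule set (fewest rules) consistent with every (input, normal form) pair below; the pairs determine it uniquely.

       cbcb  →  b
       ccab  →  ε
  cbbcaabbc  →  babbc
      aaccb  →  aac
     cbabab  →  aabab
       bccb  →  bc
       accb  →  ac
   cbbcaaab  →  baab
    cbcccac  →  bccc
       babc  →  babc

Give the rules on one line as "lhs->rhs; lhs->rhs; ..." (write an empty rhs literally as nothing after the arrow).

  | cbcb => bcb => b
  | ccab => cb => ε
  | cbbcaabbc => bcaabbc => babbc
  | aaccb => aac

ca->; cb->; cba->aa; cbc->bc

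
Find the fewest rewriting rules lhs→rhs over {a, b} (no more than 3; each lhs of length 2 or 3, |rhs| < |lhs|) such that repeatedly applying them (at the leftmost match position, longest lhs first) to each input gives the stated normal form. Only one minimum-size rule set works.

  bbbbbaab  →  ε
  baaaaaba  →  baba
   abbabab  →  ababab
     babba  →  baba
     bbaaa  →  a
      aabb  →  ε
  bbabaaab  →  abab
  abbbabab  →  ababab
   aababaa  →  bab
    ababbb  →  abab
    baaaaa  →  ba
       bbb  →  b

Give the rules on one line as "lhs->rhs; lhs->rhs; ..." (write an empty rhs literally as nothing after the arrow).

aa->; abb->ab; bb->

  | bbbbbaab => bbbaab => baab => bb => ε
  | baaaaaba => baaaba => baba
  | abbabab => ababab
  | babba => baba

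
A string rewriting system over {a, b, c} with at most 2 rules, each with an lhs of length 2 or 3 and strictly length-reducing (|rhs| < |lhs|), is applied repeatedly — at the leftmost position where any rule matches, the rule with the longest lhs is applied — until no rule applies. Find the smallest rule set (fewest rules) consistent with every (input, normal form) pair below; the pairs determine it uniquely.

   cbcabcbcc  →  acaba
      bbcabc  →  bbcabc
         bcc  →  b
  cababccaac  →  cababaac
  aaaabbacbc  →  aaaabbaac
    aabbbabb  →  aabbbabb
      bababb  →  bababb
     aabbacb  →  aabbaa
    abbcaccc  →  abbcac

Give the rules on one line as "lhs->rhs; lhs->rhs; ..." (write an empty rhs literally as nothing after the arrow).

  | cbcabcbcc => acabcbcc => acabacc => acaba
  | bbcabc
  | bcc => b
  | cababccaac => cababaac

cb->a; cc->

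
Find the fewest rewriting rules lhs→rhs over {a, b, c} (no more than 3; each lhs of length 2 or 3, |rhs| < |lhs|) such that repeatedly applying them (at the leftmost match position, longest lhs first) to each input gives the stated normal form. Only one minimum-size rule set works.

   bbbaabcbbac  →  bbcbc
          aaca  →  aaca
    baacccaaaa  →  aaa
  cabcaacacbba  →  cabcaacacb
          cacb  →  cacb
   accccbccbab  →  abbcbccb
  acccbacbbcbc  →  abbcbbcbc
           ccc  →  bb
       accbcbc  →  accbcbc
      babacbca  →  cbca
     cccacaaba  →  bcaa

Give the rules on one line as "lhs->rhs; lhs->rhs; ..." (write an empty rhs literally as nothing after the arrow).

ba->; ccc->bb

  | bbbaabcbbac => bbabcbbac => bbcbbac => bbcbc
  | aaca
  | baacccaaaa => acccaaaa => abbaaaa => abaaa => aaa
  | cabcaacacbba => cabcaacacb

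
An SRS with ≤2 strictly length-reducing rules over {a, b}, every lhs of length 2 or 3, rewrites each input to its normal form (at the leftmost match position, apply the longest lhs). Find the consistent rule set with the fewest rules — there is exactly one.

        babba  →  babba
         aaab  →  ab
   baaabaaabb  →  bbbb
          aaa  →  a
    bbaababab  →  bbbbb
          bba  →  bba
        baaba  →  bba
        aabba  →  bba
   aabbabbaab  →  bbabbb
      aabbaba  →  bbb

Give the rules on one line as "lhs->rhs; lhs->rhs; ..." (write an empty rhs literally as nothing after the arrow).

aa->; aba->b

  | babba
  | aaab => ab
  | baaabaaabb => babaaabb => bbaabb => bbbb
  | aaa => a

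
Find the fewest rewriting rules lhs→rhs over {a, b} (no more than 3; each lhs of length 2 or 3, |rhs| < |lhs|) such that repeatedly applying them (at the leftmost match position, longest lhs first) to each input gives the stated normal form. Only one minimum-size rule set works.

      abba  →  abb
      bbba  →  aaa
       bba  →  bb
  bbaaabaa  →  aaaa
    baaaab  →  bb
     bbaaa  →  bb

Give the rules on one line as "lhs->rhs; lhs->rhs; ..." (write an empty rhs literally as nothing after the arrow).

  | abba => abb
  | bbba => aaa
  | bba => bb
  | bbaaabaa => bbaabaa => bbabaa => bbbaa => aaaa

ba->b; bbb->aa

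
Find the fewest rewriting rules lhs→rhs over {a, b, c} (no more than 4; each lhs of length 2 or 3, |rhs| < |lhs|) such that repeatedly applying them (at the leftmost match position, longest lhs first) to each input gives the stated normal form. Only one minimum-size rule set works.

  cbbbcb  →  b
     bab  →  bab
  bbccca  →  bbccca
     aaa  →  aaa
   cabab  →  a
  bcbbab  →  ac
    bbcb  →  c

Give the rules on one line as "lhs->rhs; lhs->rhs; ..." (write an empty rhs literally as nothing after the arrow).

aac->a; bbb->c; cab->ac; cb->b

  | cbbbcb => bbbcb => ccb => cb => b
  | bab
  | bbccca
  | aaa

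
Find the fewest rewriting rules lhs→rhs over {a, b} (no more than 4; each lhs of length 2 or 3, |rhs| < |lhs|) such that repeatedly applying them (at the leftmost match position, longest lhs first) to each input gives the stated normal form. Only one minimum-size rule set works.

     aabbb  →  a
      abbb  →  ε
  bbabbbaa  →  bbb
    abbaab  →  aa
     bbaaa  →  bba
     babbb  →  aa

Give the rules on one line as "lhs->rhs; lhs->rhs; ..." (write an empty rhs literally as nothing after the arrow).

  | aabbb => aab => a
  | abbb => ab => ε
  | bbabbbaa => baabbaa => bbbaa => bbb
  | abbaab => aaab => aa

ab->; abb->a; baa->b; bab->aa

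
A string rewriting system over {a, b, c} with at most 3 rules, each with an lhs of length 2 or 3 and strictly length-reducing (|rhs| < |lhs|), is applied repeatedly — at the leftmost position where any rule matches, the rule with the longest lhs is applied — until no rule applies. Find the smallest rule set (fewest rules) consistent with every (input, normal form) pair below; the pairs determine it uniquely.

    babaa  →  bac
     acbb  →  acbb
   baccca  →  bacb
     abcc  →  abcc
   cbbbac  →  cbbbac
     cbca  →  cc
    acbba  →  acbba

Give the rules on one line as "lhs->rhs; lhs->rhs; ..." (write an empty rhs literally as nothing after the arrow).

  | babaa => bac
  | acbb
  | baccca => bacb
  | abcc

baa->c; bca->c; cca->b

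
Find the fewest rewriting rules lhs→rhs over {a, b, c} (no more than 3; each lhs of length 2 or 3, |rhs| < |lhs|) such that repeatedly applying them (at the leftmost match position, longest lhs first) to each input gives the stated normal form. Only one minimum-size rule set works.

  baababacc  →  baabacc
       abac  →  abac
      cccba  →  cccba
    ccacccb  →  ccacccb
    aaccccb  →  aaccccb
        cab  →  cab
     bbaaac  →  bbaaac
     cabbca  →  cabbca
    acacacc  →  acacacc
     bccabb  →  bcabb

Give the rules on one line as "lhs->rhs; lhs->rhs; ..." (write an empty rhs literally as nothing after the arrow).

  | baababacc => baabacc
  | abac
  | cccba
  | ccacccb

bab->b; bcc->bc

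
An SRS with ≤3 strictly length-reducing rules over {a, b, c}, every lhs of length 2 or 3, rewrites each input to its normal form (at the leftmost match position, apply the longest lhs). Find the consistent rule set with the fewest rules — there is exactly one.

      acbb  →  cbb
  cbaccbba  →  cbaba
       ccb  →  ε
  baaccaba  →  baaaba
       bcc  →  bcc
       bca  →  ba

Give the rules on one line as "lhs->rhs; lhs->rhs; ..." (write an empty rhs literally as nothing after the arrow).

acb->cb; ca->a; ccb->

  | acbb => cbb
  | cbaccbba => cbaba
  | ccb => ε
  | baaccaba => baacaba => baaaba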